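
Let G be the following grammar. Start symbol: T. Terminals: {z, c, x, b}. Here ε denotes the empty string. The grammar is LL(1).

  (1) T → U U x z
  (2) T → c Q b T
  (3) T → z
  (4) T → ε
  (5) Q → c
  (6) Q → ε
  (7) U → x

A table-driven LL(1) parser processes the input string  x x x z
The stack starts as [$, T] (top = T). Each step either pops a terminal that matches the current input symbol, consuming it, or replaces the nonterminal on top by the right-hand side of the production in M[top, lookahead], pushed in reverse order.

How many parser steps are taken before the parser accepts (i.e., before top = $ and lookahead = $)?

7

     Stack      Input      Action
  1  $ T        x x x z $  expand T → U U x z
  2  $ z x U U  x x x z $  expand U → x
  3  $ z x U x  x x x z $  match x
  4  $ z x U    x x z $    expand U → x
  5  $ z x x    x x z $    match x
  6  $ z x      x z $      match x
  7  $ z        z $        match z
Accept reached after 7 steps.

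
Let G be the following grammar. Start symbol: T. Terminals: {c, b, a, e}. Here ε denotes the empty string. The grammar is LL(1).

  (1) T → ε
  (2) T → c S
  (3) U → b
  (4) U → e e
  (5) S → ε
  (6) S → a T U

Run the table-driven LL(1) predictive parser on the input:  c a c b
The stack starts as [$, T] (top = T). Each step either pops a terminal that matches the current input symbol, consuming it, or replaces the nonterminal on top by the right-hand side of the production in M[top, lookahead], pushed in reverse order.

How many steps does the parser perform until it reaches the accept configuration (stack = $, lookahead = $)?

step 1: stack=$ T  input=c a c b $  — expand T → c S
step 2: stack=$ S c  input=c a c b $  — match c
step 3: stack=$ S  input=a c b $  — expand S → a T U
step 4: stack=$ U T a  input=a c b $  — match a
step 5: stack=$ U T  input=c b $  — expand T → c S
step 6: stack=$ U S c  input=c b $  — match c
step 7: stack=$ U S  input=b $  — expand S → ε
step 8: stack=$ U  input=b $  — expand U → b
step 9: stack=$ b  input=b $  — match b
Accept reached after 9 steps.

9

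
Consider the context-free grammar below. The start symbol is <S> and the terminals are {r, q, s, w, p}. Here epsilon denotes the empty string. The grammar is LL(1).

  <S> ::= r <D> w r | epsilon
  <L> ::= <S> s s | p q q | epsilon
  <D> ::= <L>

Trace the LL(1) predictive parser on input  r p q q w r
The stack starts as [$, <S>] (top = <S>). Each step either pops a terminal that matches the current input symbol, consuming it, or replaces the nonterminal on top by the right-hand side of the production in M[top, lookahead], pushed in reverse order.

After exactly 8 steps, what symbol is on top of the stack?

r

     Stack        Input          Action
  1  $ <S>        r p q q w r $  expand <S> ::= r <D> w r
  2  $ r w <D> r  r p q q w r $  match r
  3  $ r w <D>    p q q w r $    expand <D> ::= <L>
  4  $ r w <L>    p q q w r $    expand <L> ::= p q q
  5  $ r w q q p  p q q w r $    match p
  6  $ r w q q    q q w r $      match q
  7  $ r w q      q w r $        match q
  8  $ r w        w r $          match w
Stack after step 8: $ r (top = r).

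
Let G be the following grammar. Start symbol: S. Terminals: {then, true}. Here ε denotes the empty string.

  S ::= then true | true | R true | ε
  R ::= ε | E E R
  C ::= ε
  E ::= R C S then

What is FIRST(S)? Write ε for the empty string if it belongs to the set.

{ε, then, true}

FIRST(C): from C::=ε we get {ε}. So FIRST(C) = {ε}.
FIRST(S): from S::=then true we get {then}; from S::=true we get {true}; from S::=R true we get {then, true}; from S::=ε we get {ε}. So FIRST(S) = {ε, then, true}.
FIRST(R): from R::=ε we get {ε}; from R::=E E R we get {then, true}. So FIRST(R) = {ε, then, true}.
FIRST(E): from E::=R C S then we get {then, true}. So FIRST(E) = {then, true}.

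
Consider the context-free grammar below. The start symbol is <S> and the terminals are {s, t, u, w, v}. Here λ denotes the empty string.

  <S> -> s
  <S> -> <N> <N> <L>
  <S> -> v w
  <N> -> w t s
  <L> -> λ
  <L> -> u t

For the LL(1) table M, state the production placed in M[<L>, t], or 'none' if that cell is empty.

none

FIRST(<N>) = {w}
FIRST(<L>) = {λ, u}
FIRST(<S>) = {s, v, w}  (via <N> <N> <L>)
FOLLOW(<S>) includes $ since <S> is the start symbol.
FOLLOW(<S>): <S> appears on no right-hand side. Thus FOLLOW(<S>) = {$}.
FOLLOW(<L>): in <S>-><N> <N> <L>, the suffix after <L> is empty, so FOLLOW(<L>) ⊇ FOLLOW(<S>) = {$}. Thus FOLLOW(<L>) = {$}.
For <L> -> λ: FIRST(λ) = {λ}, so it goes in M[<L>, t] for t ∈ {}; since λ ∈ FIRST, also for every t ∈ FOLLOW(<L>) = {$}.
For <L> -> u t: FIRST(u t) = {u}, so it goes in M[<L>, t] for t ∈ {u}.
None of these place a production in M[<L>, t].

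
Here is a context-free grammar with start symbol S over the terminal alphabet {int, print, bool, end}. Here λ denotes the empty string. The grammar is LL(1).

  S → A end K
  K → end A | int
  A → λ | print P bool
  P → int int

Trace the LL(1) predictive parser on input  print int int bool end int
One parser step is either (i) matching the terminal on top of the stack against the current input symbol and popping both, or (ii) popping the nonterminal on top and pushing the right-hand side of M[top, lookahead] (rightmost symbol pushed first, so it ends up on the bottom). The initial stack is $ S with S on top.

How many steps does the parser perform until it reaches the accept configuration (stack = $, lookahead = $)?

10

step 1: stack=$ S  input=print int int bool end int $  — expand S → A end K
step 2: stack=$ K end A  input=print int int bool end int $  — expand A → print P bool
step 3: stack=$ K end bool P print  input=print int int bool end int $  — match print
step 4: stack=$ K end bool P  input=int int bool end int $  — expand P → int int
step 5: stack=$ K end bool int int  input=int int bool end int $  — match int
step 6: stack=$ K end bool int  input=int bool end int $  — match int
step 7: stack=$ K end bool  input=bool end int $  — match bool
step 8: stack=$ K end  input=end int $  — match end
step 9: stack=$ K  input=int $  — expand K → int
step 10: stack=$ int  input=int $  — match int
Accept reached after 10 steps.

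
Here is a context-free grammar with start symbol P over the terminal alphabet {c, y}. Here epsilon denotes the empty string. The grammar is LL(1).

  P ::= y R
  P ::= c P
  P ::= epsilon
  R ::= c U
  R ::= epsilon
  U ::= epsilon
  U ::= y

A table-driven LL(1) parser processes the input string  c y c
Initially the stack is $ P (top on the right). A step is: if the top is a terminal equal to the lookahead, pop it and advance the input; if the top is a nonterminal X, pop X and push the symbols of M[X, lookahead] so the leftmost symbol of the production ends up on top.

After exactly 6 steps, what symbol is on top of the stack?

U

     Stack  Input    Action
  1  $ P    c y c $  expand P ::= c P
  2  $ P c  c y c $  match c
  3  $ P    y c $    expand P ::= y R
  4  $ R y  y c $    match y
  5  $ R    c $      expand R ::= c U
  6  $ U c  c $      match c
Stack after step 6: $ U (top = U).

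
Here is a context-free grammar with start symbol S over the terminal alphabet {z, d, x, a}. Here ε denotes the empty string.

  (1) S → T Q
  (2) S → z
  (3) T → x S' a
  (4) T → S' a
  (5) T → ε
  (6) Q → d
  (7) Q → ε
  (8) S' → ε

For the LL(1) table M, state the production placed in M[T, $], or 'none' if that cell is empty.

T → ε

FIRST(Q) = {ε, d}
FIRST(S') = {ε}
FIRST(T) = {ε, a, x}  (via S' a)
FIRST(S) = {ε, a, d, x, z}  (via T Q)
FOLLOW(S) includes $ since S is the start symbol.
FOLLOW(S): S appears on no right-hand side. Thus FOLLOW(S) = {$}.
FOLLOW(T): in S→T Q, T is followed by Q with FIRST {ε, d}; in S→T Q, the suffix after T is nullable, so FOLLOW(T) ⊇ FOLLOW(S) = {$}. Thus FOLLOW(T) = {$, d}.
For T → x S' a: FIRST(x S' a) = {x}, so it goes in M[T, t] for t ∈ {x}.
For T → S' a: FIRST(S' a) = {a}, so it goes in M[T, t] for t ∈ {a}.
For T → ε: FIRST(ε) = {ε}, so it goes in M[T, t] for t ∈ {}; since ε ∈ FIRST, also for every t ∈ FOLLOW(T) = {$, d}.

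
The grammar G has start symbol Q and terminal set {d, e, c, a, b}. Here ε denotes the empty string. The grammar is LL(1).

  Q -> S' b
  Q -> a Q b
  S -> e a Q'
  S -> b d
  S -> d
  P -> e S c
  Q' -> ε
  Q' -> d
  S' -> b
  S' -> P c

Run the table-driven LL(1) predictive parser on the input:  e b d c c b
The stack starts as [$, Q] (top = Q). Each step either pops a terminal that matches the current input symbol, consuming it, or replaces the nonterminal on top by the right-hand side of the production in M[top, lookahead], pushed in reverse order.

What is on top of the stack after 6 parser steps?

d

     Stack        Input          Action
  1  $ Q          e b d c c b $  expand Q -> S' b
  2  $ b S'       e b d c c b $  expand S' -> P c
  3  $ b c P      e b d c c b $  expand P -> e S c
  4  $ b c c S e  e b d c c b $  match e
  5  $ b c c S    b d c c b $    expand S -> b d
  6  $ b c c d b  b d c c b $    match b
Stack after step 6: $ b c c d (top = d).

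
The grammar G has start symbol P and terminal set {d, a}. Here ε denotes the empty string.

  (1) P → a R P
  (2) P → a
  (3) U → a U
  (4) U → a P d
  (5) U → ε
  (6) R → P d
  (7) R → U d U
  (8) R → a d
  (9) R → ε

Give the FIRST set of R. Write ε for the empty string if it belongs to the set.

{ε, a, d}

FIRST(P): from P→a R P we get {a}; from P→a we get {a}. So FIRST(P) = {a}.
FIRST(U): from U→a U we get {a}; from U→a P d we get {a}; from U→ε we get {ε}. So FIRST(U) = {ε, a}.
FIRST(R): from R→P d we get {a}; from R→U d U we get {a, d}; from R→a d we get {a}; from R→ε we get {ε}. So FIRST(R) = {ε, a, d}.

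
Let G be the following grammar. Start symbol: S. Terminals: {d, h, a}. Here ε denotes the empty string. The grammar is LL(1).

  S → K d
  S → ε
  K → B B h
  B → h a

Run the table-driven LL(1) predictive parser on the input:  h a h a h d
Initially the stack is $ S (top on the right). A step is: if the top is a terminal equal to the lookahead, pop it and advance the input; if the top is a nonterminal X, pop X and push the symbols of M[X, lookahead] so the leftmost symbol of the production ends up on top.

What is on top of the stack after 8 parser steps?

step 1: stack=$ S  input=h a h a h d $  — expand S → K d
step 2: stack=$ d K  input=h a h a h d $  — expand K → B B h
step 3: stack=$ d h B B  input=h a h a h d $  — expand B → h a
step 4: stack=$ d h B a h  input=h a h a h d $  — match h
step 5: stack=$ d h B a  input=a h a h d $  — match a
step 6: stack=$ d h B  input=h a h d $  — expand B → h a
step 7: stack=$ d h a h  input=h a h d $  — match h
step 8: stack=$ d h a  input=a h d $  — match a
Stack after step 8: $ d h (top = h).

h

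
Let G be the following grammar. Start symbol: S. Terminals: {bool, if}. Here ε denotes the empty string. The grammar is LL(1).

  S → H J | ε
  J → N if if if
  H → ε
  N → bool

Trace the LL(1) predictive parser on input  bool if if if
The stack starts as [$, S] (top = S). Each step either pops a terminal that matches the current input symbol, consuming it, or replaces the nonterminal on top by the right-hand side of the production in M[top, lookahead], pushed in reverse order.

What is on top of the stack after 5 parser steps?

step 1: stack=$ S  input=bool if if if $  — expand S → H J
step 2: stack=$ J H  input=bool if if if $  — expand H → ε
step 3: stack=$ J  input=bool if if if $  — expand J → N if if if
step 4: stack=$ if if if N  input=bool if if if $  — expand N → bool
step 5: stack=$ if if if bool  input=bool if if if $  — match bool
Stack after step 5: $ if if if (top = if).

if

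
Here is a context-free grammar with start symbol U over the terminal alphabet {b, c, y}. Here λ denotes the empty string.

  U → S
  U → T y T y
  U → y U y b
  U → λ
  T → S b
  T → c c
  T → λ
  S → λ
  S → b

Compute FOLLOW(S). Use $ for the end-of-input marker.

{$, b, y}

FIRST(S): from S→λ we get {λ}; from S→b we get {b}. So FIRST(S) = {λ, b}.
FIRST(T): from T→S b we get {b}; from T→c c we get {c}; from T→λ we get {λ}. So FIRST(T) = {λ, b, c}.
FIRST(U): from U→S we get {λ, b}; from U→T y T y we get {b, c, y}; from U→y U y b we get {y}; from U→λ we get {λ}. So FIRST(U) = {λ, b, c, y}.
FOLLOW(U) includes $ since U is the start symbol.
FOLLOW(U): in U→y U y b, U is followed by y b with FIRST {y}. Thus FOLLOW(U) = {$, y}.
FOLLOW(T): in U→T y T y (occurrence 1), T is followed by y T y with FIRST {y}; in U→T y T y (occurrence 2), T is followed by y with FIRST {y}. Thus FOLLOW(T) = {y}.
FOLLOW(S): in U→S, the suffix after S is empty, so FOLLOW(S) ⊇ FOLLOW(U) = {$, y}; in T→S b, S is followed by b with FIRST {b}. Thus FOLLOW(S) = {$, b, y}.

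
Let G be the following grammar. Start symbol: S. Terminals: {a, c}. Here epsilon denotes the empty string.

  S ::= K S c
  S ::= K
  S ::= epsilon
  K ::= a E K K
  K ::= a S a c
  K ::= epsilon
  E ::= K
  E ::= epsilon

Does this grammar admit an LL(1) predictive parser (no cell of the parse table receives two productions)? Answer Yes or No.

FIRST(S) = {epsilon, a, c}
FIRST(K) = {epsilon, a}
FIRST(E) = {epsilon, a}
FOLLOW(S) = {$, a, c}
FOLLOW(K) = {$, a, c}
FOLLOW(E) = {$, a, c}
Cell M[E, $] receives both E ::= K and E ::= epsilon — the grammar is not LL(1).

No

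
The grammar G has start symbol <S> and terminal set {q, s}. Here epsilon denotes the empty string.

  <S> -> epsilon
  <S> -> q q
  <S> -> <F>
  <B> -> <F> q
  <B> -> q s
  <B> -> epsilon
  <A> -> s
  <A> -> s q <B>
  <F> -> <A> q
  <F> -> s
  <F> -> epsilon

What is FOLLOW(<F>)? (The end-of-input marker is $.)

FIRST(<A>) = {s}
FIRST(<F>) = {epsilon, s}  (via <A> q)
FIRST(<S>) = {epsilon, q, s}  (via <F>)
FIRST(<B>) = {epsilon, q, s}  (via <F> q)
FOLLOW(<S>) includes $ since <S> is the start symbol.
FOLLOW(<S>): <S> appears on no right-hand side. Thus FOLLOW(<S>) = {$}.
FOLLOW(<A>): in <F>-><A> q, <A> is followed by q with FIRST {q}. Thus FOLLOW(<A>) = {q}.
FOLLOW(<B>): in <A>->s q <B>, the suffix after <B> is empty, so FOLLOW(<B>) ⊇ FOLLOW(<A>) = {q}. Thus FOLLOW(<B>) = {q}.
FOLLOW(<F>): in <S>-><F>, the suffix after <F> is empty, so FOLLOW(<F>) ⊇ FOLLOW(<S>) = {$}; in <B>-><F> q, <F> is followed by q with FIRST {q}. Thus FOLLOW(<F>) = {$, q}.

{$, q}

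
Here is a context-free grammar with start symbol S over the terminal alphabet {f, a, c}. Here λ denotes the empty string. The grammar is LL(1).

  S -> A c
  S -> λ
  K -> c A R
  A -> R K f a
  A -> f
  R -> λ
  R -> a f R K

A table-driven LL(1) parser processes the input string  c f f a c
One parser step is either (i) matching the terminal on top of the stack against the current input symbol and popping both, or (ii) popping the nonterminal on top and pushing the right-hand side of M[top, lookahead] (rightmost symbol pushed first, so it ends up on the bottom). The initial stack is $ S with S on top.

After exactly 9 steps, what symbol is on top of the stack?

a

     Stack          Input        Action
  1  $ S            c f f a c $  expand S -> A c
  2  $ c A          c f f a c $  expand A -> R K f a
  3  $ c a f K R    c f f a c $  expand R -> λ
  4  $ c a f K      c f f a c $  expand K -> c A R
  5  $ c a f R A c  c f f a c $  match c
  6  $ c a f R A    f f a c $    expand A -> f
  7  $ c a f R f    f f a c $    match f
  8  $ c a f R      f a c $      expand R -> λ
  9  $ c a f        f a c $      match f
Stack after step 9: $ c a (top = a).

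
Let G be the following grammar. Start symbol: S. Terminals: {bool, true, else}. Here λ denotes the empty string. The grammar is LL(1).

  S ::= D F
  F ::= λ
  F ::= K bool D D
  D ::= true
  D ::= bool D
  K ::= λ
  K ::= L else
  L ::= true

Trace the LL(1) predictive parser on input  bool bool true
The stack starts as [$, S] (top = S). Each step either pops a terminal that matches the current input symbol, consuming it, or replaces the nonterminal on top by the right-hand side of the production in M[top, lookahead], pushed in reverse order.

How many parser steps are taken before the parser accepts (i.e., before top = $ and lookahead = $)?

8

     Stack       Input             Action
  1  $ S         bool bool true $  expand S ::= D F
  2  $ F D       bool bool true $  expand D ::= bool D
  3  $ F D bool  bool bool true $  match bool
  4  $ F D       bool true $       expand D ::= bool D
  5  $ F D bool  bool true $       match bool
  6  $ F D       true $            expand D ::= true
  7  $ F true    true $            match true
  8  $ F         $                 expand F ::= λ
Accept reached after 8 steps.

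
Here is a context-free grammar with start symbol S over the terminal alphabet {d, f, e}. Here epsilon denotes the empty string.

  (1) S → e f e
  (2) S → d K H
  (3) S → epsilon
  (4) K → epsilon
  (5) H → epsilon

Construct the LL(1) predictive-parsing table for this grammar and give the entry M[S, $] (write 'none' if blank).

S → epsilon

FIRST(S) = {epsilon, d, e}
FIRST(K) = {epsilon}
FIRST(H) = {epsilon}
FOLLOW(S) includes $ since S is the start symbol.
FOLLOW(S): S appears on no right-hand side. Thus FOLLOW(S) = {$}.
For S → e f e: FIRST(e f e) = {e}, so it goes in M[S, t] for t ∈ {e}.
For S → d K H: FIRST(d K H) = {d}, so it goes in M[S, t] for t ∈ {d}.
For S → epsilon: FIRST(epsilon) = {epsilon}, so it goes in M[S, t] for t ∈ {}; since epsilon ∈ FIRST, also for every t ∈ FOLLOW(S) = {$}.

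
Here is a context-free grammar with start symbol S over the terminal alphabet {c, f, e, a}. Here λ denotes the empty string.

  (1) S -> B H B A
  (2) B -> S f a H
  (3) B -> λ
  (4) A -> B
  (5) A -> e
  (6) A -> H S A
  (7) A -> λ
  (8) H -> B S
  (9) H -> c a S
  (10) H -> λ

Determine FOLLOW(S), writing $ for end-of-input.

{$, c, e, f}

FIRST(S) = {λ, c, e, f}  (via B H B A)
FIRST(B) = {λ, c, e, f}  (via S f a H)
FIRST(H) = {λ, c, e, f}  (via B S)
FIRST(A) = {λ, c, e, f}  (via B, H S A)
FOLLOW(S) includes $ since S is the start symbol.
FOLLOW(S): in B->S f a H, S is followed by f a H with FIRST {f}; in A->H S A, S is followed by A with FIRST {λ, c, e, f}; in A->H S A, the suffix after S is nullable, so FOLLOW(S) ⊇ FOLLOW(A) = {$, c, e, f}; in H->B S, the suffix after S is empty, so FOLLOW(S) ⊇ FOLLOW(H) = {$, c, e, f}; in H->c a S, the suffix after S is empty, so FOLLOW(S) ⊇ FOLLOW(H) = {$, c, e, f}. Thus FOLLOW(S) = {$, c, e, f}.
FOLLOW(A): in S->B H B A, the suffix after A is empty, so FOLLOW(A) ⊇ FOLLOW(S) = {$, c, e, f}; in A->H S A, the suffix after A is empty (adds nothing new). Thus FOLLOW(A) = {$, c, e, f}.
FOLLOW(B): in S->B H B A (occurrence 1), B is followed by H B A with FIRST {λ, c, e, f}; in S->B H B A (occurrence 1), the suffix after B is nullable, so FOLLOW(B) ⊇ FOLLOW(S) = {$, c, e, f}; in S->B H B A (occurrence 2), B is followed by A with FIRST {λ, c, e, f}; in S->B H B A (occurrence 2), the suffix after B is nullable, so FOLLOW(B) ⊇ FOLLOW(S) = {$, c, e, f}; in A->B, the suffix after B is empty, so FOLLOW(B) ⊇ FOLLOW(A) = {$, c, e, f}; in H->B S, B is followed by S with FIRST {λ, c, e, f}; in H->B S, the suffix after B is nullable, so FOLLOW(B) ⊇ FOLLOW(H) = {$, c, e, f}. Thus FOLLOW(B) = {$, c, e, f}.
FOLLOW(H): in S->B H B A, H is followed by B A with FIRST {λ, c, e, f}; in S->B H B A, the suffix after H is nullable, so FOLLOW(H) ⊇ FOLLOW(S) = {$, c, e, f}; in B->S f a H, the suffix after H is empty, so FOLLOW(H) ⊇ FOLLOW(B) = {$, c, e, f}; in A->H S A, H is followed by S A with FIRST {λ, c, e, f}; in A->H S A, the suffix after H is nullable, so FOLLOW(H) ⊇ FOLLOW(A) = {$, c, e, f}. Thus FOLLOW(H) = {$, c, e, f}.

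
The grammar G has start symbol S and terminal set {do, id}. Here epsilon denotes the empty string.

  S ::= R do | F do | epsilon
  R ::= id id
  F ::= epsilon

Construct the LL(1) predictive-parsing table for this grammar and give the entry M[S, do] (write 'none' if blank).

FIRST(R) = {id}
FIRST(F) = {epsilon}
FIRST(S) = {epsilon, do, id}  (via R do, F do)
FOLLOW(S) includes $ since S is the start symbol.
FOLLOW(S): S appears on no right-hand side. Thus FOLLOW(S) = {$}.
For S ::= R do: FIRST(R do) = {id}, so it goes in M[S, t] for t ∈ {id}.
For S ::= F do: FIRST(F do) = {do}, so it goes in M[S, t] for t ∈ {do}.
For S ::= epsilon: FIRST(epsilon) = {epsilon}, so it goes in M[S, t] for t ∈ {}; since epsilon ∈ FIRST, also for every t ∈ FOLLOW(S) = {$}.

S ::= F do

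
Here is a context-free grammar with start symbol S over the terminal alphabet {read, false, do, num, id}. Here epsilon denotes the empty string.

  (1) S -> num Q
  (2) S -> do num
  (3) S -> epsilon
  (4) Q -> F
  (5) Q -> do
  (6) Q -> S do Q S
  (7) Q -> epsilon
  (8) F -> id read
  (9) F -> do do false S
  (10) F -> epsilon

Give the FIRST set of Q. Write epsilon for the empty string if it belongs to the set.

{epsilon, do, id, num}

FIRST(S) = {epsilon, do, num}
FIRST(F) = {epsilon, do, id}
FIRST(Q) = {epsilon, do, id, num}  (via F, S do Q S)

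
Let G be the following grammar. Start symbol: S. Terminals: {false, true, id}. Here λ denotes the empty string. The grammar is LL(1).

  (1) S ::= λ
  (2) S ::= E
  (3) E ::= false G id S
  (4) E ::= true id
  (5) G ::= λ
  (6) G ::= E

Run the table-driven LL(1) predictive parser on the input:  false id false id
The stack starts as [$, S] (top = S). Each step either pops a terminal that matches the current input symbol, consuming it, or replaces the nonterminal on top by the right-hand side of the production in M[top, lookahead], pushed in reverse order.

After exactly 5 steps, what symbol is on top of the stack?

step 1: stack=$ S  input=false id false id $  — expand S ::= E
step 2: stack=$ E  input=false id false id $  — expand E ::= false G id S
step 3: stack=$ S id G false  input=false id false id $  — match false
step 4: stack=$ S id G  input=id false id $  — expand G ::= λ
step 5: stack=$ S id  input=id false id $  — match id
Stack after step 5: $ S (top = S).

S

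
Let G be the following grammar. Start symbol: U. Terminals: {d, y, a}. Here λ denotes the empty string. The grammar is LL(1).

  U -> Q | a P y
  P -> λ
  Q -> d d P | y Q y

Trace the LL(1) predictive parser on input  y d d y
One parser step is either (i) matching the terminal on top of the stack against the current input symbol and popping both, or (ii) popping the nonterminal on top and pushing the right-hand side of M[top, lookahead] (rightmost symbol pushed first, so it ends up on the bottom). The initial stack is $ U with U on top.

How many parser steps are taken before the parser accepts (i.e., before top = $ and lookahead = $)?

8

step 1: stack=$ U  input=y d d y $  — expand U -> Q
step 2: stack=$ Q  input=y d d y $  — expand Q -> y Q y
step 3: stack=$ y Q y  input=y d d y $  — match y
step 4: stack=$ y Q  input=d d y $  — expand Q -> d d P
step 5: stack=$ y P d d  input=d d y $  — match d
step 6: stack=$ y P d  input=d y $  — match d
step 7: stack=$ y P  input=y $  — expand P -> λ
step 8: stack=$ y  input=y $  — match y
Accept reached after 8 steps.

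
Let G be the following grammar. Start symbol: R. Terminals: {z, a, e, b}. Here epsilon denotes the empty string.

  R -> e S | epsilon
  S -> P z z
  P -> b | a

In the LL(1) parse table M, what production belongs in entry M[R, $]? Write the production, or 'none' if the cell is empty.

FIRST(R) = {epsilon, e}
FIRST(P) = {a, b}
FIRST(S) = {a, b}  (via P z z)
FOLLOW(R) includes $ since R is the start symbol.
FOLLOW(R): R appears on no right-hand side. Thus FOLLOW(R) = {$}.
For R -> e S: FIRST(e S) = {e}, so it goes in M[R, t] for t ∈ {e}.
For R -> epsilon: FIRST(epsilon) = {epsilon}, so it goes in M[R, t] for t ∈ {}; since epsilon ∈ FIRST, also for every t ∈ FOLLOW(R) = {$}.

R -> epsilon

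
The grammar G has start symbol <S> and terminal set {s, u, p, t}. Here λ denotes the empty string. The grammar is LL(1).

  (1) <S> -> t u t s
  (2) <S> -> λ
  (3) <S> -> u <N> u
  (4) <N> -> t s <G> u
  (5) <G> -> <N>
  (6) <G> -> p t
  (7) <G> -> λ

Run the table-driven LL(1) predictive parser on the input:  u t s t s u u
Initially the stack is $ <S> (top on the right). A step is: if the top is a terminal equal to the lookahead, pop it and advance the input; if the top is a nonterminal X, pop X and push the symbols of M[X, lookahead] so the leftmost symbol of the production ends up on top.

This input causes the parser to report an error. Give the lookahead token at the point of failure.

      Stack            Input            Action
   1  $ <S>            u t s t s u u $  expand <S> -> u <N> u
   2  $ u <N> u        u t s t s u u $  match u
   3  $ u <N>          t s t s u u $    expand <N> -> t s <G> u
   4  $ u u <G> s t    t s t s u u $    match t
   5  $ u u <G> s      s t s u u $      match s
   6  $ u u <G>        t s u u $        expand <G> -> <N>
   7  $ u u <N>        t s u u $        expand <N> -> t s <G> u
   8  $ u u u <G> s t  t s u u $        match t
   9  $ u u u <G> s    s u u $          match s
  10  $ u u u <G>      u u $            expand <G> -> λ
  11  $ u u u          u u $            match u
  12  $ u u            u $              match u
  13  $ u              $                error: top is terminal u but lookahead is $

$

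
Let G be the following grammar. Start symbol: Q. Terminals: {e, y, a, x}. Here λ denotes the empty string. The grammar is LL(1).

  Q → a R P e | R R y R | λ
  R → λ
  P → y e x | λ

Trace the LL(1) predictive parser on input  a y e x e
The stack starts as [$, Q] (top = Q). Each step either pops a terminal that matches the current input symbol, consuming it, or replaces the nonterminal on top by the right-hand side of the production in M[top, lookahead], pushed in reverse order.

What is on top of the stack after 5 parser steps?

     Stack      Input        Action
  1  $ Q        a y e x e $  expand Q → a R P e
  2  $ e P R a  a y e x e $  match a
  3  $ e P R    y e x e $    expand R → λ
  4  $ e P      y e x e $    expand P → y e x
  5  $ e x e y  y e x e $    match y
Stack after step 5: $ e x e (top = e).

e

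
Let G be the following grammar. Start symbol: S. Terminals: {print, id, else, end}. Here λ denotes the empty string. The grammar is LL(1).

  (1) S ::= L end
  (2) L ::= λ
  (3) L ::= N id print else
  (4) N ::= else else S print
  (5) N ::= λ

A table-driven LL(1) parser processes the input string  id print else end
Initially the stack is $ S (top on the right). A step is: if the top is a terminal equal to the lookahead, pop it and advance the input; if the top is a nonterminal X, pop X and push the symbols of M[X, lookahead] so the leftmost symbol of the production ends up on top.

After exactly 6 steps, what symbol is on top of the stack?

end

     Stack                  Input                Action
  1  $ S                    id print else end $  expand S ::= L end
  2  $ end L                id print else end $  expand L ::= N id print else
  3  $ end else print id N  id print else end $  expand N ::= λ
  4  $ end else print id    id print else end $  match id
  5  $ end else print       print else end $     match print
  6  $ end else             else end $           match else
Stack after step 6: $ end (top = end).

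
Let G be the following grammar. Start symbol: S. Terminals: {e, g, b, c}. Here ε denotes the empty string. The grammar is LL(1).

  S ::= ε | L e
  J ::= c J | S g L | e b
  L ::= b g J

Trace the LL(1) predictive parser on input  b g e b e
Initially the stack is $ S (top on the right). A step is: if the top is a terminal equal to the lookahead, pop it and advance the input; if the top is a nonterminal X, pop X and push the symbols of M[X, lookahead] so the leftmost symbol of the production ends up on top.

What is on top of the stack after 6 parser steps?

b

     Stack      Input        Action
  1  $ S        b g e b e $  expand S ::= L e
  2  $ e L      b g e b e $  expand L ::= b g J
  3  $ e J g b  b g e b e $  match b
  4  $ e J g    g e b e $    match g
  5  $ e J      e b e $      expand J ::= e b
  6  $ e b e    e b e $      match e
Stack after step 6: $ e b (top = b).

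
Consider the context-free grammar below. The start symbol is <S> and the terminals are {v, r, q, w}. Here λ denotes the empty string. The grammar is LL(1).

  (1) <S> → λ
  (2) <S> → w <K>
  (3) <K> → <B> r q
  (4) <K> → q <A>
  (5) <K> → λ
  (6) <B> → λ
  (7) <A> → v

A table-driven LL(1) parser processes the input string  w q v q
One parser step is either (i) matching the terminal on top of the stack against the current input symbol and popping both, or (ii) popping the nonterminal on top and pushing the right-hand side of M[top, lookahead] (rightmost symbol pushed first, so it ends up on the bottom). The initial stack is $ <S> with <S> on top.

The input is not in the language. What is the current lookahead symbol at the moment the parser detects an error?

step 1: stack=$ <S>  input=w q v q $  — expand <S> → w <K>
step 2: stack=$ <K> w  input=w q v q $  — match w
step 3: stack=$ <K>  input=q v q $  — expand <K> → q <A>
step 4: stack=$ <A> q  input=q v q $  — match q
step 5: stack=$ <A>  input=v q $  — expand <A> → v
step 6: stack=$ v  input=v q $  — match v
step 7: stack=$  input=q $  — error: stack empty but input remains

q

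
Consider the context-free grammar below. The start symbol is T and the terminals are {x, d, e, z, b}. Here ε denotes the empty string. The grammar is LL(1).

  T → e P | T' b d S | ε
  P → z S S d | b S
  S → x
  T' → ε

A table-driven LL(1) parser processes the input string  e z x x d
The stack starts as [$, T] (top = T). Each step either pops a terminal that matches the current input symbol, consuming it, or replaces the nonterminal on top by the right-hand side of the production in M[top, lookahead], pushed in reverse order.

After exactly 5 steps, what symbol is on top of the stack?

step 1: stack=$ T  input=e z x x d $  — expand T → e P
step 2: stack=$ P e  input=e z x x d $  — match e
step 3: stack=$ P  input=z x x d $  — expand P → z S S d
step 4: stack=$ d S S z  input=z x x d $  — match z
step 5: stack=$ d S S  input=x x d $  — expand S → x
Stack after step 5: $ d S x (top = x).

x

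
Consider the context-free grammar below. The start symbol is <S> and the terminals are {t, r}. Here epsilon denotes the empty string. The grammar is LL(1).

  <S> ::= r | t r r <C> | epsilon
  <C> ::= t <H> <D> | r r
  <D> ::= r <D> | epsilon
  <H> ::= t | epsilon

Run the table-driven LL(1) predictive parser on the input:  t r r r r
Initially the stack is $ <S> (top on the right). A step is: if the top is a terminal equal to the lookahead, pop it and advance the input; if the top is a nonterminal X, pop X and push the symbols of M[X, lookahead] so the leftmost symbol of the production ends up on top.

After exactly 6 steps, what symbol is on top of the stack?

step 1: stack=$ <S>  input=t r r r r $  — expand <S> ::= t r r <C>
step 2: stack=$ <C> r r t  input=t r r r r $  — match t
step 3: stack=$ <C> r r  input=r r r r $  — match r
step 4: stack=$ <C> r  input=r r r $  — match r
step 5: stack=$ <C>  input=r r $  — expand <C> ::= r r
step 6: stack=$ r r  input=r r $  — match r
Stack after step 6: $ r (top = r).

r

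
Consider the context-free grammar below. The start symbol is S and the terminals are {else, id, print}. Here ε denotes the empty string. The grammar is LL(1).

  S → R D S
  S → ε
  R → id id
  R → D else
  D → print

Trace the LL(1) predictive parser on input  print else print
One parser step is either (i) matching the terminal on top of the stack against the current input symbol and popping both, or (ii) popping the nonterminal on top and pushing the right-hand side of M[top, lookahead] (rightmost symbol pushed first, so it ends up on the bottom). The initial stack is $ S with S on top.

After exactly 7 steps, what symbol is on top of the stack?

     Stack             Input               Action
  1  $ S               print else print $  expand S → R D S
  2  $ S D R           print else print $  expand R → D else
  3  $ S D else D      print else print $  expand D → print
  4  $ S D else print  print else print $  match print
  5  $ S D else        else print $        match else
  6  $ S D             print $             expand D → print
  7  $ S print         print $             match print
Stack after step 7: $ S (top = S).

S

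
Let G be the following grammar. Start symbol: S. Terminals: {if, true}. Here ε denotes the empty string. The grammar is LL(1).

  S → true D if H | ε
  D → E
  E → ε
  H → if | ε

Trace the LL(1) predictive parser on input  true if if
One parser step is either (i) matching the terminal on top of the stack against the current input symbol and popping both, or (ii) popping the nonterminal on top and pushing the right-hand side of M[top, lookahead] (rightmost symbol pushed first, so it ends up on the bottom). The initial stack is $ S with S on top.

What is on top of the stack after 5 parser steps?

H

     Stack          Input         Action
  1  $ S            true if if $  expand S → true D if H
  2  $ H if D true  true if if $  match true
  3  $ H if D       if if $       expand D → E
  4  $ H if E       if if $       expand E → ε
  5  $ H if         if if $       match if
Stack after step 5: $ H (top = H).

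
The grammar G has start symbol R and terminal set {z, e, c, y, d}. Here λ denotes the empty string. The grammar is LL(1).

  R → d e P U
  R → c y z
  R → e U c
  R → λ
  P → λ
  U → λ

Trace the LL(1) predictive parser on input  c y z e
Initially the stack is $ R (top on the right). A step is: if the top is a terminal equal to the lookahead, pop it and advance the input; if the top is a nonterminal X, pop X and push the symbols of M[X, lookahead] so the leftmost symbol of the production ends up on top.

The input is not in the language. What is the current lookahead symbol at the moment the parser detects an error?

e

     Stack    Input      Action
  1  $ R      c y z e $  expand R → c y z
  2  $ z y c  c y z e $  match c
  3  $ z y    y z e $    match y
  4  $ z      z e $      match z
  5  $        e $        error: stack empty but input remains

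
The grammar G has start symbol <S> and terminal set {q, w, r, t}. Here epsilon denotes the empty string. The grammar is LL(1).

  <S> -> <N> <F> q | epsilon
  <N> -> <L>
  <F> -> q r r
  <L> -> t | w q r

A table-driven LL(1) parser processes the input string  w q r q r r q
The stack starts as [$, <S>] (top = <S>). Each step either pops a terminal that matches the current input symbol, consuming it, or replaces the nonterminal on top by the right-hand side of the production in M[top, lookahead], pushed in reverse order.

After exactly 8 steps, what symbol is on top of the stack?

r

step 1: stack=$ <S>  input=w q r q r r q $  — expand <S> -> <N> <F> q
step 2: stack=$ q <F> <N>  input=w q r q r r q $  — expand <N> -> <L>
step 3: stack=$ q <F> <L>  input=w q r q r r q $  — expand <L> -> w q r
step 4: stack=$ q <F> r q w  input=w q r q r r q $  — match w
step 5: stack=$ q <F> r q  input=q r q r r q $  — match q
step 6: stack=$ q <F> r  input=r q r r q $  — match r
step 7: stack=$ q <F>  input=q r r q $  — expand <F> -> q r r
step 8: stack=$ q r r q  input=q r r q $  — match q
Stack after step 8: $ q r r (top = r).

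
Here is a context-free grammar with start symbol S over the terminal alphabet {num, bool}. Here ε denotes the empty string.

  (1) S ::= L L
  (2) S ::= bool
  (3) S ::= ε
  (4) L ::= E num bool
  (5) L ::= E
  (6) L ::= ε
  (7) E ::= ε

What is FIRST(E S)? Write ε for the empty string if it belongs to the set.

{ε, bool, num}

FIRST(E): from E::=ε we get {ε}. So FIRST(E) = {ε}.
FIRST(L): from L::=E num bool we get {num}; from L::=E we get {ε}; from L::=ε we get {ε}. So FIRST(L) = {ε, num}.
FIRST(S): from S::=L L we get {ε, num}; from S::=bool we get {bool}; from S::=ε we get {ε}. So FIRST(S) = {ε, bool, num}.
FIRST(E S): take FIRST of each symbol in turn, carrying on past any symbol whose FIRST contains ε; result {ε, bool, num}.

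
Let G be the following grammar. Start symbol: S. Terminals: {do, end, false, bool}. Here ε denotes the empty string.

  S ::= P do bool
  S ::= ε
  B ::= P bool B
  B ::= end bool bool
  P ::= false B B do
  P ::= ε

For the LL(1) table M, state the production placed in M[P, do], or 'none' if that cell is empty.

FIRST(P): from P::=false B B do we get {false}; from P::=ε we get {ε}. So FIRST(P) = {ε, false}.
FIRST(S): from S::=P do bool we get {do, false}; from S::=ε we get {ε}. So FIRST(S) = {ε, do, false}.
FIRST(B): from B::=P bool B we get {bool, false}; from B::=end bool bool we get {end}. So FIRST(B) = {bool, end, false}.
FOLLOW(S) includes $ since S is the start symbol.
FOLLOW(P): in S::=P do bool, P is followed by do bool with FIRST {do}; in B::=P bool B, P is followed by bool B with FIRST {bool}. Thus FOLLOW(P) = {bool, do}.
For P ::= false B B do: FIRST(false B B do) = {false}, so it goes in M[P, t] for t ∈ {false}.
For P ::= ε: FIRST(ε) = {ε}, so it goes in M[P, t] for t ∈ {}; since ε ∈ FIRST, also for every t ∈ FOLLOW(P) = {bool, do}.

P ::= ε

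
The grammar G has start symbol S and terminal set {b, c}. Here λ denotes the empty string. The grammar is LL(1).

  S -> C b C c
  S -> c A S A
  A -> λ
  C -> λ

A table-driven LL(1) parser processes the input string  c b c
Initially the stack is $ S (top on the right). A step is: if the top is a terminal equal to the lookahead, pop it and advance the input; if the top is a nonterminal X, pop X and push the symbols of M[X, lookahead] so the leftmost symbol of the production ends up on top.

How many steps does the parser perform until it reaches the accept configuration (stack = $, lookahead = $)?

step 1: stack=$ S  input=c b c $  — expand S -> c A S A
step 2: stack=$ A S A c  input=c b c $  — match c
step 3: stack=$ A S A  input=b c $  — expand A -> λ
step 4: stack=$ A S  input=b c $  — expand S -> C b C c
step 5: stack=$ A c C b C  input=b c $  — expand C -> λ
step 6: stack=$ A c C b  input=b c $  — match b
step 7: stack=$ A c C  input=c $  — expand C -> λ
step 8: stack=$ A c  input=c $  — match c
step 9: stack=$ A  input=$  — expand A -> λ
Accept reached after 9 steps.

9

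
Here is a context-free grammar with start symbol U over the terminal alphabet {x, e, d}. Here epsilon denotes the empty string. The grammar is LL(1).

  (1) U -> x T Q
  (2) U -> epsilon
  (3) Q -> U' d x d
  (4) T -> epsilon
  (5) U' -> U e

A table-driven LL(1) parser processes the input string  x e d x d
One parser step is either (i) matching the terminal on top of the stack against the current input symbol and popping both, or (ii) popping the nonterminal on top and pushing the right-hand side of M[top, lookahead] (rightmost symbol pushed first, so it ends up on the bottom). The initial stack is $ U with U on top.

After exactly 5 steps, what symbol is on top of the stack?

step 1: stack=$ U  input=x e d x d $  — expand U -> x T Q
step 2: stack=$ Q T x  input=x e d x d $  — match x
step 3: stack=$ Q T  input=e d x d $  — expand T -> epsilon
step 4: stack=$ Q  input=e d x d $  — expand Q -> U' d x d
step 5: stack=$ d x d U'  input=e d x d $  — expand U' -> U e
Stack after step 5: $ d x d e U (top = U).

U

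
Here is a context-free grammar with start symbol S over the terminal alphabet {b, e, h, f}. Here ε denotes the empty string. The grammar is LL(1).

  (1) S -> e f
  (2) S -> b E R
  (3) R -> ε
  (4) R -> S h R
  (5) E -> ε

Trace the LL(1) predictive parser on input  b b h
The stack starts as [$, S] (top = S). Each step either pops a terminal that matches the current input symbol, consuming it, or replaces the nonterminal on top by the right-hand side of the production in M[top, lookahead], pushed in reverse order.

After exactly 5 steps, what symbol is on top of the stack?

b

     Stack    Input    Action
  1  $ S      b b h $  expand S -> b E R
  2  $ R E b  b b h $  match b
  3  $ R E    b h $    expand E -> ε
  4  $ R      b h $    expand R -> S h R
  5  $ R h S  b h $    expand S -> b E R
Stack after step 5: $ R h R E b (top = b).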